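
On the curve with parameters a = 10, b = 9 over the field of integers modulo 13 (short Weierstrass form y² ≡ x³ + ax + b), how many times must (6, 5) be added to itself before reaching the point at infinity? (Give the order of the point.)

5

2P: tangent at (6, 5): λ = (3·6² + 10)/(2·5) ≡ 1/10. 10⁻¹ ≡ 4 (mod 13), so λ ≡ 1·4 ≡ 4.
  x = λ² - 6 - 6 = 16 - 12 ≡ 4; y = λ·(6 - 4) - 5 ≡ 3. → (4, 3)
3P: (4, 3) + (6, 5). λ = (5 - 3)/(6 - 4) ≡ 2/2 mod 13. 2⁻¹ ≡ 7 (mod 13), so λ ≡ 1.
  x = λ² - 4 - 6 = 1 - 10 ≡ 4; y = λ·(4 - 4) - 3 ≡ 10. → (4, 10)
4P: (4, 10) + (6, 5). λ = (5 - 10)/(6 - 4) ≡ 8/2 mod 13. 2⁻¹ ≡ 7 (mod 13), so λ ≡ 4.
  x = λ² - 4 - 6 = 16 - 10 ≡ 6; y = λ·(4 - 6) - 10 ≡ 8. → (6, 8)
5P: (6, 8) + (6, 5): same x and y₁ ≡ -y₂, so the sum is the point at infinity.
5P = the point at infinity, so the order is 5.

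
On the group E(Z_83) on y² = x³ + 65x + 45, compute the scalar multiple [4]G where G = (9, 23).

(27, 22)

Double-and-add on 4 = (100)₂. Start with G = (9, 23) for the leading 1-bit.
double: tangent at (9, 23): λ = (3·9² + 65)/(2·23) ≡ 59/46. 46⁻¹ ≡ 74 (mod 83) since 46·74 = 3404 ≡ 1, so λ ≡ 59·74 ≡ 50.
  x = λ² - 9 - 9 = 2500 - 18 ≡ 75; y = λ·(9 - 75) - 23 ≡ 80. → (75, 80)
double: tangent at (75, 80): λ = (3·75² + 65)/(2·80) ≡ 8/77. 77⁻¹ ≡ 69 (mod 83), so λ ≡ 8·69 ≡ 54.
  x = λ² - 75 - 75 = 2916 - 150 ≡ 27; y = λ·(75 - 27) - 80 ≡ 22. → (27, 22)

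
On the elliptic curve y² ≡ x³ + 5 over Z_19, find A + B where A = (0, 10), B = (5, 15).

(0, 10) + (5, 15). λ = (15 - 10)/(5 - 0) ≡ 5/5 mod 19. 5⁻¹ ≡ 4 (mod 19), so λ ≡ 1.
  x = λ² - 0 - 5 = 1 - 5 ≡ 15; y = λ·(0 - 15) - 10 ≡ 13. → (15, 13)

(15, 13)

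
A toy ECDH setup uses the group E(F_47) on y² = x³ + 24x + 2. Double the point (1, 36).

tangent at (1, 36): λ = (3·1² + 24)/(2·36) ≡ 27/25. 25⁻¹ ≡ 32 (mod 47) since 25·32 = 800 ≡ 1, so λ ≡ 27·32 ≡ 18.
  x = λ² - 1 - 1 = 324 - 2 ≡ 40; y = λ·(1 - 40) - 36 ≡ 14. → (40, 14)

(40, 14)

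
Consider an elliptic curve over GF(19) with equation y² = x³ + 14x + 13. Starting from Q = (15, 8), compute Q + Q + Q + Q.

Repeated addition: build up to 4Q.
2Q: tangent at (15, 8): λ = (3·15² + 14)/(2·8) ≡ 5/16. 16⁻¹ ≡ 6 (mod 19), so λ ≡ 5·6 ≡ 11.
  x = λ² - 15 - 15 = 121 - 30 ≡ 15; y = λ·(15 - 15) - 8 ≡ 11. → (15, 11)
3Q: (15, 11) + (15, 8): same x and y₁ ≡ -y₂, so the sum is ∞.
4Q: ∞ + (15, 8) = (15, 8) (identity).

(15, 8)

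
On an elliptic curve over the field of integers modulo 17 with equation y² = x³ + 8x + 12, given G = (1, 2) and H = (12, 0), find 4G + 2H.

First 4G:
Repeated addition: build up to 4G.
2G: tangent at (1, 2): λ = (3·1² + 8)/(2·2) ≡ 11/4. 4⁻¹ ≡ 13 (mod 17) since 4·13 = 52 ≡ 1, so λ ≡ 11·13 ≡ 7.
  x = λ² - 1 - 1 = 49 - 2 ≡ 13; y = λ·(1 - 13) - 2 ≡ 16. → (13, 16)
3G: (13, 16) + (1, 2). λ = (2 - 16)/(1 - 13) ≡ 3/5 mod 17. 5⁻¹ ≡ 7 (mod 17), so λ ≡ 4.
  x = λ² - 13 - 1 = 16 - 14 ≡ 2; y = λ·(13 - 2) - 16 ≡ 11. → (2, 11)
4G: (2, 11) + (1, 2). λ = (2 - 11)/(1 - 2) ≡ 8/16 mod 17. 16⁻¹ ≡ 16 (mod 17), so λ ≡ 9.
  x = λ² - 2 - 1 = 81 - 3 ≡ 10; y = λ·(2 - 10) - 11 ≡ 2. → (10, 2)
4G = (10, 2).
Next 2H:
Repeated addition: build up to 2H.
2H: (12, 0) + (12, 0): same x and y₁ ≡ -y₂, so the sum is O.
2H = O.
Finally 4G + 2H:
(10, 2) + O = (10, 2) (identity).

(10, 2)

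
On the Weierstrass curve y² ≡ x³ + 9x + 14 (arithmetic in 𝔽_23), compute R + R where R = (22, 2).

(11, 8)

tangent at (22, 2): λ = (3·22² + 9)/(2·2) ≡ 12/4. 4⁻¹ ≡ 6 (mod 23) since 4·6 = 24 ≡ 1, so λ ≡ 12·6 ≡ 3.
  x = λ² - 22 - 22 = 9 - 44 ≡ 11; y = λ·(22 - 11) - 2 ≡ 8. → (11, 8)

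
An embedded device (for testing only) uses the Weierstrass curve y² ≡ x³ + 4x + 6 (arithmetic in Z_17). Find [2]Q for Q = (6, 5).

tangent at (6, 5): λ = (3·6² + 4)/(2·5) ≡ 10/10. 10⁻¹ ≡ 12 (mod 17), so λ ≡ 10·12 ≡ 1.
  x = λ² - 6 - 6 = 1 - 12 ≡ 6; y = λ·(6 - 6) - 5 ≡ 12. → (6, 12)

(6, 12)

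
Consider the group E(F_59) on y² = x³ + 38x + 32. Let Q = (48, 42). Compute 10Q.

O

Double-and-add on 10 = (1010)₂. Start with Q = (48, 42) for the leading 1-bit.
double: tangent at (48, 42): λ = (3·48² + 38)/(2·42) ≡ 47/25. 25⁻¹ ≡ 26 (mod 59), so λ ≡ 47·26 ≡ 42.
  x = λ² - 48 - 48 = 1764 - 96 ≡ 16; y = λ·(48 - 16) - 42 ≡ 4. → (16, 4)
double: tangent at (16, 4): λ = (3·16² + 38)/(2·4) ≡ 39/8. 8⁻¹ ≡ 37 (mod 59), so λ ≡ 39·37 ≡ 27.
  x = λ² - 16 - 16 = 729 - 32 ≡ 48; y = λ·(16 - 48) - 4 ≡ 17. → (48, 17)
add Q: (48, 17) + (48, 42): same x and y₁ ≡ -y₂, so the sum is 𝒪.
double: 𝒪 + 𝒪 = 𝒪 (identity).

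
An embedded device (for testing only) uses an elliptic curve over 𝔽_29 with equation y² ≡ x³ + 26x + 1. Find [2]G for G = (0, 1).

tangent at (0, 1): λ = (3·0² + 26)/(2·1) ≡ 26/2. 2⁻¹ ≡ 15 (mod 29), so λ ≡ 26·15 ≡ 13.
  x = λ² - 0 - 0 = 169 - 0 ≡ 24; y = λ·(0 - 24) - 1 ≡ 6. → (24, 6)

(24, 6)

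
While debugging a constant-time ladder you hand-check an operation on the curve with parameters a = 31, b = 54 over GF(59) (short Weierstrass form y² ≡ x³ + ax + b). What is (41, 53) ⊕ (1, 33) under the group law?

(41, 53) + (1, 33). λ = (33 - 53)/(1 - 41) ≡ 39/19 mod 59. 19⁻¹ ≡ 28 (mod 59), so λ ≡ 30.
  x = λ² - 41 - 1 = 900 - 42 ≡ 32; y = λ·(41 - 32) - 53 ≡ 40. → (32, 40)

(32, 40)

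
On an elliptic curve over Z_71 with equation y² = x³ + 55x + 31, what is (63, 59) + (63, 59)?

tangent at (63, 59): λ = (3·63² + 55)/(2·59) ≡ 34/47. 47⁻¹ ≡ 68 (mod 71), so λ ≡ 34·68 ≡ 40.
  x = λ² - 63 - 63 = 1600 - 126 ≡ 54; y = λ·(63 - 54) - 59 ≡ 17. → (54, 17)

(54, 17)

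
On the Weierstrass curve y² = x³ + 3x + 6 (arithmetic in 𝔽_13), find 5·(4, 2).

Write G = (4, 2).
Repeated addition: build up to 5G.
2G: tangent at (4, 2): λ = (3·4² + 3)/(2·2) ≡ 12/4. 4⁻¹ ≡ 10 (mod 13), so λ ≡ 12·10 ≡ 3.
  x = λ² - 4 - 4 = 9 - 8 ≡ 1; y = λ·(4 - 1) - 2 ≡ 7. → (1, 7)
3G: (1, 7) + (4, 2). λ = (2 - 7)/(4 - 1) ≡ 8/3 mod 13. 3⁻¹ ≡ 9 (mod 13) since 3·9 = 27 ≡ 1, so λ ≡ 7.
  x = λ² - 1 - 4 = 49 - 5 ≡ 5; y = λ·(1 - 5) - 7 ≡ 4. → (5, 4)
4G: (5, 4) + (4, 2). λ = (2 - 4)/(4 - 5) ≡ 11/12 mod 13. 12⁻¹ ≡ 12 (mod 13), so λ ≡ 2.
  x = λ² - 5 - 4 = 4 - 9 ≡ 8; y = λ·(5 - 8) - 4 ≡ 3. → (8, 3)
5G: (8, 3) + (4, 2). λ = (2 - 3)/(4 - 8) ≡ 12/9 mod 13. 9⁻¹ ≡ 3 (mod 13) since 9·3 = 27 ≡ 1, so λ ≡ 10.
  x = λ² - 8 - 4 = 100 - 12 ≡ 10; y = λ·(8 - 10) - 3 ≡ 3. → (10, 3)

(10, 3)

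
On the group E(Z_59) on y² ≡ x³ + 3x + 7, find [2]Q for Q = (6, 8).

tangent at (6, 8): λ = (3·6² + 3)/(2·8) ≡ 52/16. 16⁻¹ ≡ 48 (mod 59), so λ ≡ 52·48 ≡ 18.
  x = λ² - 6 - 6 = 324 - 12 ≡ 17; y = λ·(6 - 17) - 8 ≡ 30. → (17, 30)

(17, 30)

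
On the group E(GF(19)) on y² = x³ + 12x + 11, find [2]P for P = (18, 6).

(0, 7)

tangent at (18, 6): λ = (3·18² + 12)/(2·6) ≡ 15/12. 12⁻¹ ≡ 8 (mod 19), so λ ≡ 15·8 ≡ 6.
  x = λ² - 18 - 18 = 36 - 36 ≡ 0; y = λ·(18 - 0) - 6 ≡ 7. → (0, 7)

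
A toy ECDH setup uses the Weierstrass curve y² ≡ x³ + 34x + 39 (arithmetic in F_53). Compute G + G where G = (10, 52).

tangent at (10, 52): λ = (3·10² + 34)/(2·52) ≡ 16/51. 51⁻¹ ≡ 26 (mod 53) since 51·26 = 1326 ≡ 1, so λ ≡ 16·26 ≡ 45.
  x = λ² - 10 - 10 = 2025 - 20 ≡ 44; y = λ·(10 - 44) - 52 ≡ 8. → (44, 8)

(44, 8)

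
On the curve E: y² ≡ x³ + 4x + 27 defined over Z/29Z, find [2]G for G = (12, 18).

(21, 18)

tangent at (12, 18): λ = (3·12² + 4)/(2·18) ≡ 1/7. 7⁻¹ ≡ 25 (mod 29) since 7·25 = 175 ≡ 1, so λ ≡ 1·25 ≡ 25.
  x = λ² - 12 - 12 = 625 - 24 ≡ 21; y = λ·(12 - 21) - 18 ≡ 18. → (21, 18)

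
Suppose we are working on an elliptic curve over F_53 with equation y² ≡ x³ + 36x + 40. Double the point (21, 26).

(1, 36)

tangent at (21, 26): λ = (3·21² + 36)/(2·26) ≡ 34/52. 52⁻¹ ≡ 52 (mod 53) since 52·52 = 2704 ≡ 1, so λ ≡ 34·52 ≡ 19.
  x = λ² - 21 - 21 = 361 - 42 ≡ 1; y = λ·(21 - 1) - 26 ≡ 36. → (1, 36)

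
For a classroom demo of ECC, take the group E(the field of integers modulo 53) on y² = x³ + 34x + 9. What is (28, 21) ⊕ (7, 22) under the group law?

(43, 10)

(28, 21) + (7, 22). λ = (22 - 21)/(7 - 28) ≡ 1/32 mod 53. 32⁻¹ ≡ 5 (mod 53) since 32·5 = 160 ≡ 1, so λ ≡ 5.
  x = λ² - 28 - 7 = 25 - 35 ≡ 43; y = λ·(28 - 43) - 21 ≡ 10. → (43, 10)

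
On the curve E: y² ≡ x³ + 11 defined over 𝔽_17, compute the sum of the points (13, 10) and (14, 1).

(3, 2)

(13, 10) + (14, 1). λ = (1 - 10)/(14 - 13) ≡ 8/1 mod 17. 1⁻¹ ≡ 1 (mod 17) since 1·1 = 1 ≡ 1, so λ ≡ 8.
  x = λ² - 13 - 14 = 64 - 27 ≡ 3; y = λ·(13 - 3) - 10 ≡ 2. → (3, 2)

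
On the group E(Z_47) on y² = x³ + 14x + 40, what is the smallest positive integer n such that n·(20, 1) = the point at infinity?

8

2P: tangent at (20, 1): λ = (3·20² + 14)/(2·1) ≡ 39/2. 2⁻¹ ≡ 24 (mod 47) since 2·24 = 48 ≡ 1, so λ ≡ 39·24 ≡ 43.
  x = λ² - 20 - 20 = 1849 - 40 ≡ 23; y = λ·(20 - 23) - 1 ≡ 11. → (23, 11)
3P: (23, 11) + (20, 1). λ = (1 - 11)/(20 - 23) ≡ 37/44 mod 47. 44⁻¹ ≡ 31 (mod 47), so λ ≡ 19.
  x = λ² - 23 - 20 = 361 - 43 ≡ 36; y = λ·(23 - 36) - 11 ≡ 24. → (36, 24)
4P: (36, 24) + (20, 1). λ = (1 - 24)/(20 - 36) ≡ 24/31 mod 47. 31⁻¹ ≡ 44 (mod 47), so λ ≡ 22.
  x = λ² - 36 - 20 = 484 - 56 ≡ 5; y = λ·(36 - 5) - 24 ≡ 0. → (5, 0)
5P: (5, 0) + (20, 1). λ = (1 - 0)/(20 - 5) ≡ 1/15 mod 47. 15⁻¹ ≡ 22 (mod 47) since 15·22 = 330 ≡ 1, so λ ≡ 22.
  x = λ² - 5 - 20 = 484 - 25 ≡ 36; y = λ·(5 - 36) - 0 ≡ 23. → (36, 23)
6P: (36, 23) + (20, 1). λ = (1 - 23)/(20 - 36) ≡ 25/31 mod 47. 31⁻¹ ≡ 44 (mod 47), so λ ≡ 19.
  x = λ² - 36 - 20 = 361 - 56 ≡ 23; y = λ·(36 - 23) - 23 ≡ 36. → (23, 36)
7P: (23, 36) + (20, 1). λ = (1 - 36)/(20 - 23) ≡ 12/44 mod 47. 44⁻¹ ≡ 31 (mod 47), so λ ≡ 43.
  x = λ² - 23 - 20 = 1849 - 43 ≡ 20; y = λ·(23 - 20) - 36 ≡ 46. → (20, 46)
8P: (20, 46) + (20, 1): same x and y₁ ≡ -y₂, so the sum is the point at infinity.
8P = the point at infinity, so the order is 8.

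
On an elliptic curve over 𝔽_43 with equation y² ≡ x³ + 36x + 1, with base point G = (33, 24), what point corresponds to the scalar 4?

(34, 18)

Double-and-add on 4 = (100)₂. Start with G = (33, 24) for the leading 1-bit.
double: tangent at (33, 24): λ = (3·33² + 36)/(2·24) ≡ 35/5. 5⁻¹ ≡ 26 (mod 43), so λ ≡ 35·26 ≡ 7.
  x = λ² - 33 - 33 = 49 - 66 ≡ 26; y = λ·(33 - 26) - 24 ≡ 25. → (26, 25)
double: tangent at (26, 25): λ = (3·26² + 36)/(2·25) ≡ 0/7. 7⁻¹ ≡ 37 (mod 43) since 7·37 = 259 ≡ 1, so λ ≡ 0·37 ≡ 0.
  x = λ² - 26 - 26 = 0 - 52 ≡ 34; y = λ·(26 - 34) - 25 ≡ 18. → (34, 18)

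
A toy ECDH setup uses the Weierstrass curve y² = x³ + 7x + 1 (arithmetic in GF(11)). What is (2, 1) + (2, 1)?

(1, 3)

tangent at (2, 1): λ = (3·2² + 7)/(2·1) ≡ 8/2. 2⁻¹ ≡ 6 (mod 11) since 2·6 = 12 ≡ 1, so λ ≡ 8·6 ≡ 4.
  x = λ² - 2 - 2 = 16 - 4 ≡ 1; y = λ·(2 - 1) - 1 ≡ 3. → (1, 3)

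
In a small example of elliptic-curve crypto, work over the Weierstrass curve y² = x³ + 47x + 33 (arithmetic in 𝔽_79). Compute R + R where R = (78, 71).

(13, 32)

tangent at (78, 71): λ = (3·78² + 47)/(2·71) ≡ 50/63. 63⁻¹ ≡ 74 (mod 79), so λ ≡ 50·74 ≡ 66.
  x = λ² - 78 - 78 = 4356 - 156 ≡ 13; y = λ·(78 - 13) - 71 ≡ 32. → (13, 32)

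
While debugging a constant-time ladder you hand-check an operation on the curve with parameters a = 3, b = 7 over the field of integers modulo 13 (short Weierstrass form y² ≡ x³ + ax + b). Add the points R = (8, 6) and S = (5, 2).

(8, 6) + (5, 2). λ = (2 - 6)/(5 - 8) ≡ 9/10 mod 13. 10⁻¹ ≡ 4 (mod 13), so λ ≡ 10.
  x = λ² - 8 - 5 = 100 - 13 ≡ 9; y = λ·(8 - 9) - 6 ≡ 10. → (9, 10)

(9, 10)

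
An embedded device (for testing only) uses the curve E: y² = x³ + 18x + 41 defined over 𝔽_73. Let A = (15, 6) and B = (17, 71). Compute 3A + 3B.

First 3A:
Repeated addition: build up to 3A.
2A: tangent at (15, 6): λ = (3·15² + 18)/(2·6) ≡ 36/12. 12⁻¹ ≡ 67 (mod 73), so λ ≡ 36·67 ≡ 3.
  x = λ² - 15 - 15 = 9 - 30 ≡ 52; y = λ·(15 - 52) - 6 ≡ 29. → (52, 29)
3A: (52, 29) + (15, 6). λ = (6 - 29)/(15 - 52) ≡ 50/36 mod 73. 36⁻¹ ≡ 71 (mod 73), so λ ≡ 46.
  x = λ² - 52 - 15 = 2116 - 67 ≡ 5; y = λ·(52 - 5) - 29 ≡ 16. → (5, 16)
3A = (5, 16).
Next 3B:
Repeated addition: build up to 3B.
2B: tangent at (17, 71): λ = (3·17² + 18)/(2·71) ≡ 9/69. 69⁻¹ ≡ 18 (mod 73), so λ ≡ 9·18 ≡ 16.
  x = λ² - 17 - 17 = 256 - 34 ≡ 3; y = λ·(17 - 3) - 71 ≡ 7. → (3, 7)
3B: (3, 7) + (17, 71). λ = (71 - 7)/(17 - 3) ≡ 64/14 mod 73. 14⁻¹ ≡ 47 (mod 73), so λ ≡ 15.
  x = λ² - 3 - 17 = 225 - 20 ≡ 59; y = λ·(3 - 59) - 7 ≡ 29. → (59, 29)
3B = (59, 29).
Finally 3A + 3B:
(5, 16) + (59, 29). λ = (29 - 16)/(59 - 5) ≡ 13/54 mod 73. 54⁻¹ ≡ 23 (mod 73), so λ ≡ 7.
  x = λ² - 5 - 59 = 49 - 64 ≡ 58; y = λ·(5 - 58) - 16 ≡ 51. → (58, 51)

(58, 51)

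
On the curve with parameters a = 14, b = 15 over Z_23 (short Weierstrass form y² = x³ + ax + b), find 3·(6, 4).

(18, 21)

Write P = (6, 4).
Repeated addition: build up to 3P.
2P: tangent at (6, 4): λ = (3·6² + 14)/(2·4) ≡ 7/8. 8⁻¹ ≡ 3 (mod 23), so λ ≡ 7·3 ≡ 21.
  x = λ² - 6 - 6 = 441 - 12 ≡ 15; y = λ·(6 - 15) - 4 ≡ 14. → (15, 14)
3P: (15, 14) + (6, 4). λ = (4 - 14)/(6 - 15) ≡ 13/14 mod 23. 14⁻¹ ≡ 5 (mod 23) since 14·5 = 70 ≡ 1, so λ ≡ 19.
  x = λ² - 15 - 6 = 361 - 21 ≡ 18; y = λ·(15 - 18) - 14 ≡ 21. → (18, 21)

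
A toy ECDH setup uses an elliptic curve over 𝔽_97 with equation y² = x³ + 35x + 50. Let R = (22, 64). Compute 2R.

tangent at (22, 64): λ = (3·22² + 35)/(2·64) ≡ 32/31. 31⁻¹ ≡ 72 (mod 97) since 31·72 = 2232 ≡ 1, so λ ≡ 32·72 ≡ 73.
  x = λ² - 22 - 22 = 5329 - 44 ≡ 47; y = λ·(22 - 47) - 64 ≡ 51. → (47, 51)

(47, 51)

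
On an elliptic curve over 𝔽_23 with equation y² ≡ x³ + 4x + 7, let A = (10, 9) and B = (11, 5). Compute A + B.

(10, 9) + (11, 5). λ = (5 - 9)/(11 - 10) ≡ 19/1 mod 23. 1⁻¹ ≡ 1 (mod 23), so λ ≡ 19.
  x = λ² - 10 - 11 = 361 - 21 ≡ 18; y = λ·(10 - 18) - 9 ≡ 0. → (18, 0)

(18, 0)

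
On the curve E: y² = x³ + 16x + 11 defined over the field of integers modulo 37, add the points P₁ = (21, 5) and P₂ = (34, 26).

(3, 7)

(21, 5) + (34, 26). λ = (26 - 5)/(34 - 21) ≡ 21/13 mod 37. 13⁻¹ ≡ 20 (mod 37), so λ ≡ 13.
  x = λ² - 21 - 34 = 169 - 55 ≡ 3; y = λ·(21 - 3) - 5 ≡ 7. → (3, 7)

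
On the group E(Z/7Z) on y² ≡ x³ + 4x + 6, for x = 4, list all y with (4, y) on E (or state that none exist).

x³ + 4x + 6 = 86 ≡ 2 (mod 7).
Square roots of 2 mod 7: 3 and 4 (since 3² = 9 ≡ 2).

3, 4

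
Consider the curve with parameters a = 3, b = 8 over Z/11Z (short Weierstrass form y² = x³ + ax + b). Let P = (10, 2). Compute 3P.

(9, 7)

Repeated addition: build up to 3P.
2P: tangent at (10, 2): λ = (3·10² + 3)/(2·2) ≡ 6/4. 4⁻¹ ≡ 3 (mod 11) since 4·3 = 12 ≡ 1, so λ ≡ 6·3 ≡ 7.
  x = λ² - 10 - 10 = 49 - 20 ≡ 7; y = λ·(10 - 7) - 2 ≡ 8. → (7, 8)
3P: (7, 8) + (10, 2). λ = (2 - 8)/(10 - 7) ≡ 5/3 mod 11. 3⁻¹ ≡ 4 (mod 11), so λ ≡ 9.
  x = λ² - 7 - 10 = 81 - 17 ≡ 9; y = λ·(7 - 9) - 8 ≡ 7. → (9, 7)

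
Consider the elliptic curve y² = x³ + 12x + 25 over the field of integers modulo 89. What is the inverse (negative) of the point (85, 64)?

-(85, 64) = (85, -64 mod 89) = (85, 25).

(85, 25)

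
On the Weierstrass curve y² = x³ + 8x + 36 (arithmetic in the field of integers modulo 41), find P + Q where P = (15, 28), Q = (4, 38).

(15, 28) + (4, 38). λ = (38 - 28)/(4 - 15) ≡ 10/30 mod 41. 30⁻¹ ≡ 26 (mod 41) since 30·26 = 780 ≡ 1, so λ ≡ 14.
  x = λ² - 15 - 4 = 196 - 19 ≡ 13; y = λ·(15 - 13) - 28 ≡ 0. → (13, 0)

(13, 0)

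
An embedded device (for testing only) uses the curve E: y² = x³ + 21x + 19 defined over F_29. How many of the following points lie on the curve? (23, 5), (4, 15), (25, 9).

(23, 5): 5² ≡ 25, rhs ≡ 25 → on.
(4, 15): 15² ≡ 22, rhs ≡ 22 → on.
(25, 9): 9² ≡ 23, rhs ≡ 16 → off.

2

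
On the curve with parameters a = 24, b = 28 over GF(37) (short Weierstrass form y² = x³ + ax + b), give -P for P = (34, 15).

-(34, 15) = (34, -15 mod 37) = (34, 22).

(34, 22)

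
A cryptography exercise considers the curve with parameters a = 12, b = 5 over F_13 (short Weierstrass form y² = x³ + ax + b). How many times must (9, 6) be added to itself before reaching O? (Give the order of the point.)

2P: tangent at (9, 6): λ = (3·9² + 12)/(2·6) ≡ 8/12. 12⁻¹ ≡ 12 (mod 13), so λ ≡ 8·12 ≡ 5.
  x = λ² - 9 - 9 = 25 - 18 ≡ 7; y = λ·(9 - 7) - 6 ≡ 4. → (7, 4)
3P: (7, 4) + (9, 6). λ = (6 - 4)/(9 - 7) ≡ 2/2 mod 13. 2⁻¹ ≡ 7 (mod 13) since 2·7 = 14 ≡ 1, so λ ≡ 1.
  x = λ² - 7 - 9 = 1 - 16 ≡ 11; y = λ·(7 - 11) - 4 ≡ 5. → (11, 5)
4P: (11, 5) + (9, 6). λ = (6 - 5)/(9 - 11) ≡ 1/11 mod 13. 11⁻¹ ≡ 6 (mod 13), so λ ≡ 6.
  x = λ² - 11 - 9 = 36 - 20 ≡ 3; y = λ·(11 - 3) - 5 ≡ 4. → (3, 4)
5P: (3, 4) + (9, 6). λ = (6 - 4)/(9 - 3) ≡ 2/6 mod 13. 6⁻¹ ≡ 11 (mod 13), so λ ≡ 9.
  x = λ² - 3 - 9 = 81 - 12 ≡ 4; y = λ·(3 - 4) - 4 ≡ 0. → (4, 0)
6P: (4, 0) + (9, 6). λ = (6 - 0)/(9 - 4) ≡ 6/5 mod 13. 5⁻¹ ≡ 8 (mod 13) since 5·8 = 40 ≡ 1, so λ ≡ 9.
  x = λ² - 4 - 9 = 81 - 13 ≡ 3; y = λ·(4 - 3) - 0 ≡ 9. → (3, 9)
7P: (3, 9) + (9, 6). λ = (6 - 9)/(9 - 3) ≡ 10/6 mod 13. 6⁻¹ ≡ 11 (mod 13), so λ ≡ 6.
  x = λ² - 3 - 9 = 36 - 12 ≡ 11; y = λ·(3 - 11) - 9 ≡ 8. → (11, 8)
8P: (11, 8) + (9, 6). λ = (6 - 8)/(9 - 11) ≡ 11/11 mod 13. 11⁻¹ ≡ 6 (mod 13), so λ ≡ 1.
  x = λ² - 11 - 9 = 1 - 20 ≡ 7; y = λ·(11 - 7) - 8 ≡ 9. → (7, 9)
9P: (7, 9) + (9, 6). λ = (6 - 9)/(9 - 7) ≡ 10/2 mod 13. 2⁻¹ ≡ 7 (mod 13), so λ ≡ 5.
  x = λ² - 7 - 9 = 25 - 16 ≡ 9; y = λ·(7 - 9) - 9 ≡ 7. → (9, 7)
10P: (9, 7) + (9, 6): same x and y₁ ≡ -y₂, so the sum is O.
10P = O, so the order is 10.

10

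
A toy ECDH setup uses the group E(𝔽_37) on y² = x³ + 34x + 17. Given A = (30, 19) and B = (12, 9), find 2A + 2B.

First 2A:
Repeated addition: build up to 2A.
2A: tangent at (30, 19): λ = (3·30² + 34)/(2·19) ≡ 33/1. 1⁻¹ ≡ 1 (mod 37) since 1·1 = 1 ≡ 1, so λ ≡ 33·1 ≡ 33.
  x = λ² - 30 - 30 = 1089 - 60 ≡ 30; y = λ·(30 - 30) - 19 ≡ 18. → (30, 18)
2A = (30, 18).
Next 2B:
Repeated addition: build up to 2B.
2B: tangent at (12, 9): λ = (3·12² + 34)/(2·9) ≡ 22/18. 18⁻¹ ≡ 35 (mod 37), so λ ≡ 22·35 ≡ 30.
  x = λ² - 12 - 12 = 900 - 24 ≡ 25; y = λ·(12 - 25) - 9 ≡ 8. → (25, 8)
2B = (25, 8).
Finally 2A + 2B:
(30, 18) + (25, 8). λ = (8 - 18)/(25 - 30) ≡ 27/32 mod 37. 32⁻¹ ≡ 22 (mod 37) since 32·22 = 704 ≡ 1, so λ ≡ 2.
  x = λ² - 30 - 25 = 4 - 55 ≡ 23; y = λ·(30 - 23) - 18 ≡ 33. → (23, 33)

(23, 33)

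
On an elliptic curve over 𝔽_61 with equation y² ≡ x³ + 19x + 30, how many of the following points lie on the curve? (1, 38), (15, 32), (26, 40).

(1, 38): 38² ≡ 41, rhs ≡ 50 → off.
(15, 32): 32² ≡ 48, rhs ≡ 30 → off.
(26, 40): 40² ≡ 14, rhs ≡ 44 → off.

0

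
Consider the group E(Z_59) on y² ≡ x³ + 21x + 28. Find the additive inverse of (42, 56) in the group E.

(42, 3)

-(42, 56) = (42, -56 mod 59) = (42, 3).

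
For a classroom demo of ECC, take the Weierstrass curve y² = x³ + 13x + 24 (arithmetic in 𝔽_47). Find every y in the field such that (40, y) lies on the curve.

x³ + 13x + 24 = 64544 ≡ 13 (mod 47).
13 is a non-residue mod 47; no y exists.

none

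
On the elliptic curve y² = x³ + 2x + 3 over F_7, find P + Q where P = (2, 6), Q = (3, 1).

(2, 6) + (3, 1). λ = (1 - 6)/(3 - 2) ≡ 2/1 mod 7. 1⁻¹ ≡ 1 (mod 7), so λ ≡ 2.
  x = λ² - 2 - 3 = 4 - 5 ≡ 6; y = λ·(2 - 6) - 6 ≡ 0. → (6, 0)

(6, 0)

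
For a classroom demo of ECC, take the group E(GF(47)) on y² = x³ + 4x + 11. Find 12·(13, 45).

Write G = (13, 45).
Double-and-add on 12 = (1100)₂. Start with G = (13, 45) for the leading 1-bit.
double: tangent at (13, 45): λ = (3·13² + 4)/(2·45) ≡ 41/43. 43⁻¹ ≡ 35 (mod 47), so λ ≡ 41·35 ≡ 25.
  x = λ² - 13 - 13 = 625 - 26 ≡ 35; y = λ·(13 - 35) - 45 ≡ 16. → (35, 16)
add G: (35, 16) + (13, 45). λ = (45 - 16)/(13 - 35) ≡ 29/25 mod 47. 25⁻¹ ≡ 32 (mod 47) since 25·32 = 800 ≡ 1, so λ ≡ 35.
  x = λ² - 35 - 13 = 1225 - 48 ≡ 2; y = λ·(35 - 2) - 16 ≡ 11. → (2, 11)
double: tangent at (2, 11): λ = (3·2² + 4)/(2·11) ≡ 16/22. 22⁻¹ ≡ 15 (mod 47) since 22·15 = 330 ≡ 1, so λ ≡ 16·15 ≡ 5.
  x = λ² - 2 - 2 = 25 - 4 ≡ 21; y = λ·(2 - 21) - 11 ≡ 35. → (21, 35)
double: tangent at (21, 35): λ = (3·21² + 4)/(2·35) ≡ 11/23. 23⁻¹ ≡ 45 (mod 47), so λ ≡ 11·45 ≡ 25.
  x = λ² - 21 - 21 = 625 - 42 ≡ 19; y = λ·(21 - 19) - 35 ≡ 15. → (19, 15)

(19, 15)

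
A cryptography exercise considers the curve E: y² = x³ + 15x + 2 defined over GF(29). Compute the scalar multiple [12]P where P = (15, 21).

Repeated addition: build up to 12P.
2P: tangent at (15, 21): λ = (3·15² + 15)/(2·21) ≡ 23/13. 13⁻¹ ≡ 9 (mod 29) since 13·9 = 117 ≡ 1, so λ ≡ 23·9 ≡ 4.
  x = λ² - 15 - 15 = 16 - 30 ≡ 15; y = λ·(15 - 15) - 21 ≡ 8. → (15, 8)
3P: (15, 8) + (15, 21): same x and y₁ ≡ -y₂, so the sum is 𝒪.
4P: 𝒪 + (15, 21) = (15, 21) (identity).
5P: tangent at (15, 21): λ = (3·15² + 15)/(2·21) ≡ 23/13. 13⁻¹ ≡ 9 (mod 29) since 13·9 = 117 ≡ 1, so λ ≡ 23·9 ≡ 4.
  x = λ² - 15 - 15 = 16 - 30 ≡ 15; y = λ·(15 - 15) - 21 ≡ 8. → (15, 8)
6P: (15, 8) + (15, 21): same x and y₁ ≡ -y₂, so the sum is 𝒪.
7P: 𝒪 + (15, 21) = (15, 21) (identity).
8P: tangent at (15, 21): λ = (3·15² + 15)/(2·21) ≡ 23/13. 13⁻¹ ≡ 9 (mod 29), so λ ≡ 23·9 ≡ 4.
  x = λ² - 15 - 15 = 16 - 30 ≡ 15; y = λ·(15 - 15) - 21 ≡ 8. → (15, 8)
9P: (15, 8) + (15, 21): same x and y₁ ≡ -y₂, so the sum is 𝒪.
10P: 𝒪 + (15, 21) = (15, 21) (identity).
11P: tangent at (15, 21): λ = (3·15² + 15)/(2·21) ≡ 23/13. 13⁻¹ ≡ 9 (mod 29), so λ ≡ 23·9 ≡ 4.
  x = λ² - 15 - 15 = 16 - 30 ≡ 15; y = λ·(15 - 15) - 21 ≡ 8. → (15, 8)
12P: (15, 8) + (15, 21): same x and y₁ ≡ -y₂, so the sum is 𝒪.

O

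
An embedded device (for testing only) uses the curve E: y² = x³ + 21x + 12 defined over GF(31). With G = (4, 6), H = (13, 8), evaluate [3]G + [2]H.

First 3G:
Repeated addition: build up to 3G.
2G: tangent at (4, 6): λ = (3·4² + 21)/(2·6) ≡ 7/12. 12⁻¹ ≡ 13 (mod 31), so λ ≡ 7·13 ≡ 29.
  x = λ² - 4 - 4 = 841 - 8 ≡ 27; y = λ·(4 - 27) - 6 ≡ 9. → (27, 9)
3G: (27, 9) + (4, 6). λ = (6 - 9)/(4 - 27) ≡ 28/8 mod 31. 8⁻¹ ≡ 4 (mod 31), so λ ≡ 19.
  x = λ² - 27 - 4 = 361 - 31 ≡ 20; y = λ·(27 - 20) - 9 ≡ 0. → (20, 0)
3G = (20, 0).
Next 2H:
Repeated addition: build up to 2H.
2H: tangent at (13, 8): λ = (3·13² + 21)/(2·8) ≡ 1/16. 16⁻¹ ≡ 2 (mod 31) since 16·2 = 32 ≡ 1, so λ ≡ 1·2 ≡ 2.
  x = λ² - 13 - 13 = 4 - 26 ≡ 9; y = λ·(13 - 9) - 8 ≡ 0. → (9, 0)
2H = (9, 0).
Finally 3G + 2H:
(20, 0) + (9, 0). λ = (0 - 0)/(9 - 20) ≡ 0/20 mod 31. 20⁻¹ ≡ 14 (mod 31) since 20·14 = 280 ≡ 1, so λ ≡ 0.
  x = λ² - 20 - 9 = 0 - 29 ≡ 2; y = λ·(20 - 2) - 0 ≡ 0. → (2, 0)

(2, 0)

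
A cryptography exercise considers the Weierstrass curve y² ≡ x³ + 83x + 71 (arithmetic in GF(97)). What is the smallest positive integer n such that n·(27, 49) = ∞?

6

2P: tangent at (27, 49): λ = (3·27² + 83)/(2·49) ≡ 39/1. 1⁻¹ ≡ 1 (mod 97), so λ ≡ 39·1 ≡ 39.
  x = λ² - 27 - 27 = 1521 - 54 ≡ 12; y = λ·(27 - 12) - 49 ≡ 51. → (12, 51)
3P: (12, 51) + (27, 49). λ = (49 - 51)/(27 - 12) ≡ 95/15 mod 97. 15⁻¹ ≡ 13 (mod 97), so λ ≡ 71.
  x = λ² - 12 - 27 = 5041 - 39 ≡ 55; y = λ·(12 - 55) - 51 ≡ 0. → (55, 0)
4P: (55, 0) + (27, 49). λ = (49 - 0)/(27 - 55) ≡ 49/69 mod 97. 69⁻¹ ≡ 45 (mod 97) since 69·45 = 3105 ≡ 1, so λ ≡ 71.
  x = λ² - 55 - 27 = 5041 - 82 ≡ 12; y = λ·(55 - 12) - 0 ≡ 46. → (12, 46)
5P: (12, 46) + (27, 49). λ = (49 - 46)/(27 - 12) ≡ 3/15 mod 97. 15⁻¹ ≡ 13 (mod 97) since 15·13 = 195 ≡ 1, so λ ≡ 39.
  x = λ² - 12 - 27 = 1521 - 39 ≡ 27; y = λ·(12 - 27) - 46 ≡ 48. → (27, 48)
6P: (27, 48) + (27, 49): same x and y₁ ≡ -y₂, so the sum is ∞.
6P = ∞, so the order is 6.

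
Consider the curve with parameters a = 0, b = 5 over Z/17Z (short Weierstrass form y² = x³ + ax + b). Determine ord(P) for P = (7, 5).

9

2P: tangent at (7, 5): λ = (3·7² + 0)/(2·5) ≡ 11/10. 10⁻¹ ≡ 12 (mod 17) since 10·12 = 120 ≡ 1, so λ ≡ 11·12 ≡ 13.
  x = λ² - 7 - 7 = 169 - 14 ≡ 2; y = λ·(7 - 2) - 5 ≡ 9. → (2, 9)
3P: (2, 9) + (7, 5). λ = (5 - 9)/(7 - 2) ≡ 13/5 mod 17. 5⁻¹ ≡ 7 (mod 17), so λ ≡ 6.
  x = λ² - 2 - 7 = 36 - 9 ≡ 10; y = λ·(2 - 10) - 9 ≡ 11. → (10, 11)
4P: (10, 11) + (7, 5). λ = (5 - 11)/(7 - 10) ≡ 11/14 mod 17. 14⁻¹ ≡ 11 (mod 17), so λ ≡ 2.
  x = λ² - 10 - 7 = 4 - 17 ≡ 4; y = λ·(10 - 4) - 11 ≡ 1. → (4, 1)
5P: (4, 1) + (7, 5). λ = (5 - 1)/(7 - 4) ≡ 4/3 mod 17. 3⁻¹ ≡ 6 (mod 17), so λ ≡ 7.
  x = λ² - 4 - 7 = 49 - 11 ≡ 4; y = λ·(4 - 4) - 1 ≡ 16. → (4, 16)
6P: (4, 16) + (7, 5). λ = (5 - 16)/(7 - 4) ≡ 6/3 mod 17. 3⁻¹ ≡ 6 (mod 17) since 3·6 = 18 ≡ 1, so λ ≡ 2.
  x = λ² - 4 - 7 = 4 - 11 ≡ 10; y = λ·(4 - 10) - 16 ≡ 6. → (10, 6)
7P: (10, 6) + (7, 5). λ = (5 - 6)/(7 - 10) ≡ 16/14 mod 17. 14⁻¹ ≡ 11 (mod 17), so λ ≡ 6.
  x = λ² - 10 - 7 = 36 - 17 ≡ 2; y = λ·(10 - 2) - 6 ≡ 8. → (2, 8)
8P: (2, 8) + (7, 5). λ = (5 - 8)/(7 - 2) ≡ 14/5 mod 17. 5⁻¹ ≡ 7 (mod 17), so λ ≡ 13.
  x = λ² - 2 - 7 = 169 - 9 ≡ 7; y = λ·(2 - 7) - 8 ≡ 12. → (7, 12)
9P: (7, 12) + (7, 5): same x and y₁ ≡ -y₂, so the sum is O.
9P = O, so the order is 9.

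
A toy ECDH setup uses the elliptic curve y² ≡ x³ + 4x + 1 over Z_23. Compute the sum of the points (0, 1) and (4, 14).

(0, 1) + (4, 14). λ = (14 - 1)/(4 - 0) ≡ 13/4 mod 23. 4⁻¹ ≡ 6 (mod 23), so λ ≡ 9.
  x = λ² - 0 - 4 = 81 - 4 ≡ 8; y = λ·(0 - 8) - 1 ≡ 19. → (8, 19)

(8, 19)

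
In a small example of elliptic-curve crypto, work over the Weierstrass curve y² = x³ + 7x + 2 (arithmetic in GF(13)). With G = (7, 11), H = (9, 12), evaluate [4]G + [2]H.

First 4G:
Double-and-add on 4 = (100)₂. Start with G = (7, 11) for the leading 1-bit.
double: tangent at (7, 11): λ = (3·7² + 7)/(2·11) ≡ 11/9. 9⁻¹ ≡ 3 (mod 13), so λ ≡ 11·3 ≡ 7.
  x = λ² - 7 - 7 = 49 - 14 ≡ 9; y = λ·(7 - 9) - 11 ≡ 1. → (9, 1)
double: tangent at (9, 1): λ = (3·9² + 7)/(2·1) ≡ 3/2. 2⁻¹ ≡ 7 (mod 13), so λ ≡ 3·7 ≡ 8.
  x = λ² - 9 - 9 = 64 - 18 ≡ 7; y = λ·(9 - 7) - 1 ≡ 2. → (7, 2)
4G = (7, 2).
Next 2H:
Repeated addition: build up to 2H.
2H: tangent at (9, 12): λ = (3·9² + 7)/(2·12) ≡ 3/11. 11⁻¹ ≡ 6 (mod 13), so λ ≡ 3·6 ≡ 5.
  x = λ² - 9 - 9 = 25 - 18 ≡ 7; y = λ·(9 - 7) - 12 ≡ 11. → (7, 11)
2H = (7, 11).
Finally 4G + 2H:
(7, 2) + (7, 11): same x and y₁ ≡ -y₂, so the sum is 𝒪.

O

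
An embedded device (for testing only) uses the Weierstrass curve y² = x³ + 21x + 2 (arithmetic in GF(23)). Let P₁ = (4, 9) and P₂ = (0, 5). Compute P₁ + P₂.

(20, 21)

(4, 9) + (0, 5). λ = (5 - 9)/(0 - 4) ≡ 19/19 mod 23. 19⁻¹ ≡ 17 (mod 23), so λ ≡ 1.
  x = λ² - 4 - 0 = 1 - 4 ≡ 20; y = λ·(4 - 20) - 9 ≡ 21. → (20, 21)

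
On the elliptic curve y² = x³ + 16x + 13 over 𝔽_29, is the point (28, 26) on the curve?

no

y² = 26² ≡ 9; x³ + 16x + 13 = 22413 ≡ 25 (mod 29). 9 ≠ 25.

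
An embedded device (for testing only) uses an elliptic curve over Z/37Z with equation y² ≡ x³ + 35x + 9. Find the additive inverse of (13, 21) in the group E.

(13, 16)

-(13, 21) = (13, -21 mod 37) = (13, 16).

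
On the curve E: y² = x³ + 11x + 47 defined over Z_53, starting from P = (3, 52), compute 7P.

Repeated addition: build up to 7P.
2P: tangent at (3, 52): λ = (3·3² + 11)/(2·52) ≡ 38/51. 51⁻¹ ≡ 26 (mod 53), so λ ≡ 38·26 ≡ 34.
  x = λ² - 3 - 3 = 1156 - 6 ≡ 37; y = λ·(3 - 37) - 52 ≡ 11. → (37, 11)
3P: (37, 11) + (3, 52). λ = (52 - 11)/(3 - 37) ≡ 41/19 mod 53. 19⁻¹ ≡ 14 (mod 53), so λ ≡ 44.
  x = λ² - 37 - 3 = 1936 - 40 ≡ 41; y = λ·(37 - 41) - 11 ≡ 25. → (41, 25)
4P: (41, 25) + (3, 52). λ = (52 - 25)/(3 - 41) ≡ 27/15 mod 53. 15⁻¹ ≡ 46 (mod 53), so λ ≡ 23.
  x = λ² - 41 - 3 = 529 - 44 ≡ 8; y = λ·(41 - 8) - 25 ≡ 45. → (8, 45)
5P: (8, 45) + (3, 52). λ = (52 - 45)/(3 - 8) ≡ 7/48 mod 53. 48⁻¹ ≡ 21 (mod 53), so λ ≡ 41.
  x = λ² - 8 - 3 = 1681 - 11 ≡ 27; y = λ·(8 - 27) - 45 ≡ 24. → (27, 24)
6P: (27, 24) + (3, 52). λ = (52 - 24)/(3 - 27) ≡ 28/29 mod 53. 29⁻¹ ≡ 11 (mod 53) since 29·11 = 319 ≡ 1, so λ ≡ 43.
  x = λ² - 27 - 3 = 1849 - 30 ≡ 17; y = λ·(27 - 17) - 24 ≡ 35. → (17, 35)
7P: (17, 35) + (3, 52). λ = (52 - 35)/(3 - 17) ≡ 17/39 mod 53. 39⁻¹ ≡ 34 (mod 53), so λ ≡ 48.
  x = λ² - 17 - 3 = 2304 - 20 ≡ 5; y = λ·(17 - 5) - 35 ≡ 11. → (5, 11)

(5, 11)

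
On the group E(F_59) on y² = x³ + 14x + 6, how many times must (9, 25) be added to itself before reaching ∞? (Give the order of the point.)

2P: tangent at (9, 25): λ = (3·9² + 14)/(2·25) ≡ 21/50. 50⁻¹ ≡ 13 (mod 59), so λ ≡ 21·13 ≡ 37.
  x = λ² - 9 - 9 = 1369 - 18 ≡ 53; y = λ·(9 - 53) - 25 ≡ 58. → (53, 58)
3P: (53, 58) + (9, 25). λ = (25 - 58)/(9 - 53) ≡ 26/15 mod 59. 15⁻¹ ≡ 4 (mod 59) since 15·4 = 60 ≡ 1, so λ ≡ 45.
  x = λ² - 53 - 9 = 2025 - 62 ≡ 16; y = λ·(53 - 16) - 58 ≡ 14. → (16, 14)
4P: (16, 14) + (9, 25). λ = (25 - 14)/(9 - 16) ≡ 11/52 mod 59. 52⁻¹ ≡ 42 (mod 59), so λ ≡ 49.
  x = λ² - 16 - 9 = 2401 - 25 ≡ 16; y = λ·(16 - 16) - 14 ≡ 45. → (16, 45)
5P: (16, 45) + (9, 25). λ = (25 - 45)/(9 - 16) ≡ 39/52 mod 59. 52⁻¹ ≡ 42 (mod 59) since 52·42 = 2184 ≡ 1, so λ ≡ 45.
  x = λ² - 16 - 9 = 2025 - 25 ≡ 53; y = λ·(16 - 53) - 45 ≡ 1. → (53, 1)
6P: (53, 1) + (9, 25). λ = (25 - 1)/(9 - 53) ≡ 24/15 mod 59. 15⁻¹ ≡ 4 (mod 59) since 15·4 = 60 ≡ 1, so λ ≡ 37.
  x = λ² - 53 - 9 = 1369 - 62 ≡ 9; y = λ·(53 - 9) - 1 ≡ 34. → (9, 34)
7P: (9, 34) + (9, 25): same x and y₁ ≡ -y₂, so the sum is ∞.
7P = ∞, so the order is 7.

7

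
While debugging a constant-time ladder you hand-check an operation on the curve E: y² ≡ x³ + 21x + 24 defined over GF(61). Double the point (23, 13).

tangent at (23, 13): λ = (3·23² + 21)/(2·13) ≡ 22/26. 26⁻¹ ≡ 54 (mod 61) since 26·54 = 1404 ≡ 1, so λ ≡ 22·54 ≡ 29.
  x = λ² - 23 - 23 = 841 - 46 ≡ 2; y = λ·(23 - 2) - 13 ≡ 47. → (2, 47)

(2, 47)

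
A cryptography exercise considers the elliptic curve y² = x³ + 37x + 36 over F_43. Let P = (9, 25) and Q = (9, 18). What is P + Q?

O

The two points share x = 9 and their y-coordinates satisfy 25 + 18 ≡ 0 (mod 43), so they are inverses. Their sum is O.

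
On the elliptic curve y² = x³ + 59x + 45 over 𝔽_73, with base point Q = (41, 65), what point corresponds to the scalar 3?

(13, 69)

Repeated addition: build up to 3Q.
2Q: tangent at (41, 65): λ = (3·41² + 59)/(2·65) ≡ 65/57. 57⁻¹ ≡ 41 (mod 73), so λ ≡ 65·41 ≡ 37.
  x = λ² - 41 - 41 = 1369 - 82 ≡ 46; y = λ·(41 - 46) - 65 ≡ 42. → (46, 42)
3Q: (46, 42) + (41, 65). λ = (65 - 42)/(41 - 46) ≡ 23/68 mod 73. 68⁻¹ ≡ 29 (mod 73), so λ ≡ 10.
  x = λ² - 46 - 41 = 100 - 87 ≡ 13; y = λ·(46 - 13) - 42 ≡ 69. → (13, 69)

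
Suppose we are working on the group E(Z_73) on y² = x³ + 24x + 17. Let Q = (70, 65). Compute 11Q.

(17, 70)

Double-and-add on 11 = (1011)₂. Start with Q = (70, 65) for the leading 1-bit.
double: tangent at (70, 65): λ = (3·70² + 24)/(2·65) ≡ 51/57. 57⁻¹ ≡ 41 (mod 73), so λ ≡ 51·41 ≡ 47.
  x = λ² - 70 - 70 = 2209 - 140 ≡ 25; y = λ·(70 - 25) - 65 ≡ 6. → (25, 6)
double: tangent at (25, 6): λ = (3·25² + 24)/(2·6) ≡ 1/12. 12⁻¹ ≡ 67 (mod 73), so λ ≡ 1·67 ≡ 67.
  x = λ² - 25 - 25 = 4489 - 50 ≡ 59; y = λ·(25 - 59) - 6 ≡ 52. → (59, 52)
add Q: (59, 52) + (70, 65). λ = (65 - 52)/(70 - 59) ≡ 13/11 mod 73. 11⁻¹ ≡ 20 (mod 73), so λ ≡ 41.
  x = λ² - 59 - 70 = 1681 - 129 ≡ 19; y = λ·(59 - 19) - 52 ≡ 55. → (19, 55)
double: tangent at (19, 55): λ = (3·19² + 24)/(2·55) ≡ 12/37. 37⁻¹ ≡ 2 (mod 73) since 37·2 = 74 ≡ 1, so λ ≡ 12·2 ≡ 24.
  x = λ² - 19 - 19 = 576 - 38 ≡ 27; y = λ·(19 - 27) - 55 ≡ 45. → (27, 45)
add Q: (27, 45) + (70, 65). λ = (65 - 45)/(70 - 27) ≡ 20/43 mod 73. 43⁻¹ ≡ 17 (mod 73) since 43·17 = 731 ≡ 1, so λ ≡ 48.
  x = λ² - 27 - 70 = 2304 - 97 ≡ 17; y = λ·(27 - 17) - 45 ≡ 70. → (17, 70)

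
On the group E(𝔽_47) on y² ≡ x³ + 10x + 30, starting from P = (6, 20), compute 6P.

(26, 37)

Double-and-add on 6 = (110)₂. Start with P = (6, 20) for the leading 1-bit.
double: tangent at (6, 20): λ = (3·6² + 10)/(2·20) ≡ 24/40. 40⁻¹ ≡ 20 (mod 47) since 40·20 = 800 ≡ 1, so λ ≡ 24·20 ≡ 10.
  x = λ² - 6 - 6 = 100 - 12 ≡ 41; y = λ·(6 - 41) - 20 ≡ 6. → (41, 6)
add P: (41, 6) + (6, 20). λ = (20 - 6)/(6 - 41) ≡ 14/12 mod 47. 12⁻¹ ≡ 4 (mod 47) since 12·4 = 48 ≡ 1, so λ ≡ 9.
  x = λ² - 41 - 6 = 81 - 47 ≡ 34; y = λ·(41 - 34) - 6 ≡ 10. → (34, 10)
double: tangent at (34, 10): λ = (3·34² + 10)/(2·10) ≡ 0/20. 20⁻¹ ≡ 40 (mod 47) since 20·40 = 800 ≡ 1, so λ ≡ 0·40 ≡ 0.
  x = λ² - 34 - 34 = 0 - 68 ≡ 26; y = λ·(34 - 26) - 10 ≡ 37. → (26, 37)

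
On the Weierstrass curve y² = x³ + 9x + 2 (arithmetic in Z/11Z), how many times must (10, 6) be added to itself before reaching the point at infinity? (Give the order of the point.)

2P: tangent at (10, 6): λ = (3·10² + 9)/(2·6) ≡ 1/1. 1⁻¹ ≡ 1 (mod 11) since 1·1 = 1 ≡ 1, so λ ≡ 1·1 ≡ 1.
  x = λ² - 10 - 10 = 1 - 20 ≡ 3; y = λ·(10 - 3) - 6 ≡ 1. → (3, 1)
3P: (3, 1) + (10, 6). λ = (6 - 1)/(10 - 3) ≡ 5/7 mod 11. 7⁻¹ ≡ 8 (mod 11), so λ ≡ 7.
  x = λ² - 3 - 10 = 49 - 13 ≡ 3; y = λ·(3 - 3) - 1 ≡ 10. → (3, 10)
4P: (3, 10) + (10, 6). λ = (6 - 10)/(10 - 3) ≡ 7/7 mod 11. 7⁻¹ ≡ 8 (mod 11), so λ ≡ 1.
  x = λ² - 3 - 10 = 1 - 13 ≡ 10; y = λ·(3 - 10) - 10 ≡ 5. → (10, 5)
5P: (10, 5) + (10, 6): same x and y₁ ≡ -y₂, so the sum is the point at infinity.
5P = the point at infinity, so the order is 5.

5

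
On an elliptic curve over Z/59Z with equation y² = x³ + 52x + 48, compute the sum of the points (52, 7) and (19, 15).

(45, 36)

(52, 7) + (19, 15). λ = (15 - 7)/(19 - 52) ≡ 8/26 mod 59. 26⁻¹ ≡ 25 (mod 59) since 26·25 = 650 ≡ 1, so λ ≡ 23.
  x = λ² - 52 - 19 = 529 - 71 ≡ 45; y = λ·(52 - 45) - 7 ≡ 36. → (45, 36)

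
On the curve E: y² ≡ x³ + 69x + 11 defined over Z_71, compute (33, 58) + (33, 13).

O

The two points share x = 33 and their y-coordinates satisfy 58 + 13 ≡ 0 (mod 71), so they are inverses. Their sum is the point at infinity.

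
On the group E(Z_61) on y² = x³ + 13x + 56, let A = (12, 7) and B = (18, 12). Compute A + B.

(30, 39)

(12, 7) + (18, 12). λ = (12 - 7)/(18 - 12) ≡ 5/6 mod 61. 6⁻¹ ≡ 51 (mod 61), so λ ≡ 11.
  x = λ² - 12 - 18 = 121 - 30 ≡ 30; y = λ·(12 - 30) - 7 ≡ 39. → (30, 39)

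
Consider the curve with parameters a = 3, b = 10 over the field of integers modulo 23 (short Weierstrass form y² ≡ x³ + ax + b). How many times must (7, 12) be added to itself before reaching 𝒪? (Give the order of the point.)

2P: tangent at (7, 12): λ = (3·7² + 3)/(2·12) ≡ 12/1. 1⁻¹ ≡ 1 (mod 23), so λ ≡ 12·1 ≡ 12.
  x = λ² - 7 - 7 = 144 - 14 ≡ 15; y = λ·(7 - 15) - 12 ≡ 7. → (15, 7)
3P: (15, 7) + (7, 12). λ = (12 - 7)/(7 - 15) ≡ 5/15 mod 23. 15⁻¹ ≡ 20 (mod 23), so λ ≡ 8.
  x = λ² - 15 - 7 = 64 - 22 ≡ 19; y = λ·(15 - 19) - 7 ≡ 7. → (19, 7)
4P: (19, 7) + (7, 12). λ = (12 - 7)/(7 - 19) ≡ 5/11 mod 23. 11⁻¹ ≡ 21 (mod 23), so λ ≡ 13.
  x = λ² - 19 - 7 = 169 - 26 ≡ 5; y = λ·(19 - 5) - 7 ≡ 14. → (5, 14)
5P: (5, 14) + (7, 12). λ = (12 - 14)/(7 - 5) ≡ 21/2 mod 23. 2⁻¹ ≡ 12 (mod 23), so λ ≡ 22.
  x = λ² - 5 - 7 = 484 - 12 ≡ 12; y = λ·(5 - 12) - 14 ≡ 16. → (12, 16)
6P: (12, 16) + (7, 12). λ = (12 - 16)/(7 - 12) ≡ 19/18 mod 23. 18⁻¹ ≡ 9 (mod 23), so λ ≡ 10.
  x = λ² - 12 - 7 = 100 - 19 ≡ 12; y = λ·(12 - 12) - 16 ≡ 7. → (12, 7)
7P: (12, 7) + (7, 12). λ = (12 - 7)/(7 - 12) ≡ 5/18 mod 23. 18⁻¹ ≡ 9 (mod 23), so λ ≡ 22.
  x = λ² - 12 - 7 = 484 - 19 ≡ 5; y = λ·(12 - 5) - 7 ≡ 9. → (5, 9)
8P: (5, 9) + (7, 12). λ = (12 - 9)/(7 - 5) ≡ 3/2 mod 23. 2⁻¹ ≡ 12 (mod 23) since 2·12 = 24 ≡ 1, so λ ≡ 13.
  x = λ² - 5 - 7 = 169 - 12 ≡ 19; y = λ·(5 - 19) - 9 ≡ 16. → (19, 16)
9P: (19, 16) + (7, 12). λ = (12 - 16)/(7 - 19) ≡ 19/11 mod 23. 11⁻¹ ≡ 21 (mod 23) since 11·21 = 231 ≡ 1, so λ ≡ 8.
  x = λ² - 19 - 7 = 64 - 26 ≡ 15; y = λ·(19 - 15) - 16 ≡ 16. → (15, 16)
10P: (15, 16) + (7, 12). λ = (12 - 16)/(7 - 15) ≡ 19/15 mod 23. 15⁻¹ ≡ 20 (mod 23) since 15·20 = 300 ≡ 1, so λ ≡ 12.
  x = λ² - 15 - 7 = 144 - 22 ≡ 7; y = λ·(15 - 7) - 16 ≡ 11. → (7, 11)
11P: (7, 11) + (7, 12): same x and y₁ ≡ -y₂, so the sum is 𝒪.
11P = 𝒪, so the order is 11.

11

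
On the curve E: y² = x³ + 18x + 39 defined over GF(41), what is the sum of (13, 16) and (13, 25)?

O

The two points share x = 13 and their y-coordinates satisfy 16 + 25 ≡ 0 (mod 41), so they are inverses. Their sum is O.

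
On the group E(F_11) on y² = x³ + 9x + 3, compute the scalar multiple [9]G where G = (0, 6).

(4, 9)

Double-and-add on 9 = (1001)₂. Start with G = (0, 6) for the leading 1-bit.
double: tangent at (0, 6): λ = (3·0² + 9)/(2·6) ≡ 9/1. 1⁻¹ ≡ 1 (mod 11) since 1·1 = 1 ≡ 1, so λ ≡ 9·1 ≡ 9.
  x = λ² - 0 - 0 = 81 - 0 ≡ 4; y = λ·(0 - 4) - 6 ≡ 2. → (4, 2)
double: tangent at (4, 2): λ = (3·4² + 9)/(2·2) ≡ 2/4. 4⁻¹ ≡ 3 (mod 11), so λ ≡ 2·3 ≡ 6.
  x = λ² - 4 - 4 = 36 - 8 ≡ 6; y = λ·(4 - 6) - 2 ≡ 8. → (6, 8)
double: tangent at (6, 8): λ = (3·6² + 9)/(2·8) ≡ 7/5. 5⁻¹ ≡ 9 (mod 11), so λ ≡ 7·9 ≡ 8.
  x = λ² - 6 - 6 = 64 - 12 ≡ 8; y = λ·(6 - 8) - 8 ≡ 9. → (8, 9)
add G: (8, 9) + (0, 6). λ = (6 - 9)/(0 - 8) ≡ 8/3 mod 11. 3⁻¹ ≡ 4 (mod 11) since 3·4 = 12 ≡ 1, so λ ≡ 10.
  x = λ² - 8 - 0 = 100 - 8 ≡ 4; y = λ·(8 - 4) - 9 ≡ 9. → (4, 9)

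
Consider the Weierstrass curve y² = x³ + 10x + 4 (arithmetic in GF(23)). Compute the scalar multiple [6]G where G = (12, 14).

Double-and-add on 6 = (110)₂. Start with G = (12, 14) for the leading 1-bit.
double: tangent at (12, 14): λ = (3·12² + 10)/(2·14) ≡ 5/5. 5⁻¹ ≡ 14 (mod 23) since 5·14 = 70 ≡ 1, so λ ≡ 5·14 ≡ 1.
  x = λ² - 12 - 12 = 1 - 24 ≡ 0; y = λ·(12 - 0) - 14 ≡ 21. → (0, 21)
add G: (0, 21) + (12, 14). λ = (14 - 21)/(12 - 0) ≡ 16/12 mod 23. 12⁻¹ ≡ 2 (mod 23), so λ ≡ 9.
  x = λ² - 0 - 12 = 81 - 12 ≡ 0; y = λ·(0 - 0) - 21 ≡ 2. → (0, 2)
double: tangent at (0, 2): λ = (3·0² + 10)/(2·2) ≡ 10/4. 4⁻¹ ≡ 6 (mod 23) since 4·6 = 24 ≡ 1, so λ ≡ 10·6 ≡ 14.
  x = λ² - 0 - 0 = 196 - 0 ≡ 12; y = λ·(0 - 12) - 2 ≡ 14. → (12, 14)

(12, 14)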